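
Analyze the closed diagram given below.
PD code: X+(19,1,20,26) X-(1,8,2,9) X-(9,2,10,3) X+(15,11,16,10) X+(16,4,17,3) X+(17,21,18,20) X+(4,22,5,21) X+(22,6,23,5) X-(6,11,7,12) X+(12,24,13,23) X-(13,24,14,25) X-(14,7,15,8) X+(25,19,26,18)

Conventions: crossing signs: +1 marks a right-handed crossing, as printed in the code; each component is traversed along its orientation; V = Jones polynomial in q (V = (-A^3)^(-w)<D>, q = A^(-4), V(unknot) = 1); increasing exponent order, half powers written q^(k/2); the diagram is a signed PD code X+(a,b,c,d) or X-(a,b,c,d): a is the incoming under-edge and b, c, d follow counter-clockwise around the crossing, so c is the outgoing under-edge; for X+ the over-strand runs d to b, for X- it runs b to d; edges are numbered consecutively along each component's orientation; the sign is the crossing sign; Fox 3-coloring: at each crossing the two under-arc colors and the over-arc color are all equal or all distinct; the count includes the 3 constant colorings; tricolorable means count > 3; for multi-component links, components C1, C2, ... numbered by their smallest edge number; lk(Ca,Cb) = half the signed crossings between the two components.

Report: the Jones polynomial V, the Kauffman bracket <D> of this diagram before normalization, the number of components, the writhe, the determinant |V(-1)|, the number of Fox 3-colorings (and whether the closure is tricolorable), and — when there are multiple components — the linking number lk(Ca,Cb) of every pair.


V(q) = -q^-2 + 2q^-1 - 3 + 5q - 4q^2 + 5q^3 - 4q^4 + 2q^5 - q^6
bracket: A^-15 - 2A^-11 + 4A^-7 - 5A^-3 + 4A - 5A^5 + 3A^9 - 2A^13 + A^17, w = +3
1 component, writhe +3, over 13 crossings
det 27, colorings 9 of 3^13 — tricolorable
observation: w = +3 (over 13 crossings) is diagram-only; (-A^3)^(-3) removes it from V


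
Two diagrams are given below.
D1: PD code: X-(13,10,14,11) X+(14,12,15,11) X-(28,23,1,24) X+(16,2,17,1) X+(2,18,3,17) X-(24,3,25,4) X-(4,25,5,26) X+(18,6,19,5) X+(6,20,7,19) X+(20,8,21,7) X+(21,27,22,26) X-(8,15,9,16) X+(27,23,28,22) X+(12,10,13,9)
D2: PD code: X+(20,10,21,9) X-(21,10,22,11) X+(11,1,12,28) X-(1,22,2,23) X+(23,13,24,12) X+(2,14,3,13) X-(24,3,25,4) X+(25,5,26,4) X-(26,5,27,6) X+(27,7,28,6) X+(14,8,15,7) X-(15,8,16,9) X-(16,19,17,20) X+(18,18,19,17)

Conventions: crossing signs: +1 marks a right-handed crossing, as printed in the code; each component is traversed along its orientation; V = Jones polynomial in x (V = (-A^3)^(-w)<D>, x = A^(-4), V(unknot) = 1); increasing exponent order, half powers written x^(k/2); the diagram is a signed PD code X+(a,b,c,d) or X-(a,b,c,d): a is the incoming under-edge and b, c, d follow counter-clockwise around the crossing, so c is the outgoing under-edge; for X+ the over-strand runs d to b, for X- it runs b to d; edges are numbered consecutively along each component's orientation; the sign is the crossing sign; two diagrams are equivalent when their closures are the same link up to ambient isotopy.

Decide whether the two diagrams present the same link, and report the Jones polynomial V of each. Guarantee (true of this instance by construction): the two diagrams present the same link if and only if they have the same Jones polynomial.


equivalent: no
V(D1) = x - x^2 + 2x^3 - x^4 + x^5 - x^6  (w +4, c 14, <D> = -A^-12 + A^-8 - A^-4 + 2 - A^4 + A^8)
D2 (bracket A^6; 14 crossings at w = +2): V = 1
why: comparing 2 Jones polynomials yields 2 groups


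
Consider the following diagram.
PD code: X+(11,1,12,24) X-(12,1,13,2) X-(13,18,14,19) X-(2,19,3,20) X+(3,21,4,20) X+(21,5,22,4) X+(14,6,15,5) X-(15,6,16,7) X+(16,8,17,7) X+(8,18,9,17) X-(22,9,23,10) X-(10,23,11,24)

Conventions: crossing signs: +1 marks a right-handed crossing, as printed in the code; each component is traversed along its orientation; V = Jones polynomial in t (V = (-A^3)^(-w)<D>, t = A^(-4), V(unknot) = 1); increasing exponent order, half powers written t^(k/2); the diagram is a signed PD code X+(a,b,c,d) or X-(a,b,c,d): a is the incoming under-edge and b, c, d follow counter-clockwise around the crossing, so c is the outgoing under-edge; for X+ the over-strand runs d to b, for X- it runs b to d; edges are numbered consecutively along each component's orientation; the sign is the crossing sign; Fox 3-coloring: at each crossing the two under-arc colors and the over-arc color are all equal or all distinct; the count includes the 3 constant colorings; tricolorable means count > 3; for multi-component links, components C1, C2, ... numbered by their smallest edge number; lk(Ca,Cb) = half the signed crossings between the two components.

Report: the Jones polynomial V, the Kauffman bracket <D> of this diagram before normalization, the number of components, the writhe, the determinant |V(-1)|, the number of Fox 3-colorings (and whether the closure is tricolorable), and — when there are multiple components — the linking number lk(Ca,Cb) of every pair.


V(t) = t^-2 - t^-1 + 1 - t + t^2
bracket: A^-8 - A^-4 + 1 - A^4 + A^8, w = 0
1 component, writhe 0, over 12 crossings
det 5, colorings 3 of 3^12 — not tricolorable
observation: det 5 = |V(-1)|; not divisible by 3, so not tricolorable


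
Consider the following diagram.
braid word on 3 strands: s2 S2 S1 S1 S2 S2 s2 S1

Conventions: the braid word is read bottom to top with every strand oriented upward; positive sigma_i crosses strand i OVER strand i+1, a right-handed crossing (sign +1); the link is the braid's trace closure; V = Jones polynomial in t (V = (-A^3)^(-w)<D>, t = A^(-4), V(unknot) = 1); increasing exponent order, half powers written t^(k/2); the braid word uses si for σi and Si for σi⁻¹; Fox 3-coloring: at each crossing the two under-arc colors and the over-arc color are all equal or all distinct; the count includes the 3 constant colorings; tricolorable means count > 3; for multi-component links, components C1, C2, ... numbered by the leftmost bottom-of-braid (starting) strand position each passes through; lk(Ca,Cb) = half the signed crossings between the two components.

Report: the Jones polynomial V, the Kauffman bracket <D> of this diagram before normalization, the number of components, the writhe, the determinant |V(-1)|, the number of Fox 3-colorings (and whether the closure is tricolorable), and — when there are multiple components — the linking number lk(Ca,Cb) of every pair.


Jones polynomial: V(t) = -t^-4 + t^-3 + t^-1
<D> = A^-8 + 1 - A^4; writhe -4
components 1, writhe -4 (8 crossings)
3-colorings: 9 of 3^8, det 3 — tricolorable
note: the span of V is 3, forcing >= 3 crossings in any diagram


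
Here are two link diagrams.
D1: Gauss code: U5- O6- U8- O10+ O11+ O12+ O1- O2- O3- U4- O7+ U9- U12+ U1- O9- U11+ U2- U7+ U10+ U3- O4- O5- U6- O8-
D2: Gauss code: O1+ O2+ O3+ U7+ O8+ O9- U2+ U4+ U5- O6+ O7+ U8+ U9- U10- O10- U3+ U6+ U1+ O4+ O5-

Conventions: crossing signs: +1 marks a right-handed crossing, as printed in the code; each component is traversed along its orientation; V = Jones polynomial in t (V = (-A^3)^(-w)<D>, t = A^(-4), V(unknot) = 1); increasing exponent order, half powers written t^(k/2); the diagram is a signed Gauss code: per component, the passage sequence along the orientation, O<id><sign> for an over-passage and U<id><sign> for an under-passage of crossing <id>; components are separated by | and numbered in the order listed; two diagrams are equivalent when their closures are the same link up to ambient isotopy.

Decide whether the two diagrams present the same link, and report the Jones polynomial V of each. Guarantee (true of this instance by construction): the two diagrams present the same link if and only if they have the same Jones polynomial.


same link: no
V(D1) = -t^-4 + t^-3 + t^-1  [12 crossings, <D> = A^-8 + 1 - A^4, w = -4]
V(D2) = t + t^3 - t^4  (w +4, c 10, <D> = -A^-4 + 1 + A^8)
note: V(t) takes 2 values over 2 diagrams, fixing the grouping


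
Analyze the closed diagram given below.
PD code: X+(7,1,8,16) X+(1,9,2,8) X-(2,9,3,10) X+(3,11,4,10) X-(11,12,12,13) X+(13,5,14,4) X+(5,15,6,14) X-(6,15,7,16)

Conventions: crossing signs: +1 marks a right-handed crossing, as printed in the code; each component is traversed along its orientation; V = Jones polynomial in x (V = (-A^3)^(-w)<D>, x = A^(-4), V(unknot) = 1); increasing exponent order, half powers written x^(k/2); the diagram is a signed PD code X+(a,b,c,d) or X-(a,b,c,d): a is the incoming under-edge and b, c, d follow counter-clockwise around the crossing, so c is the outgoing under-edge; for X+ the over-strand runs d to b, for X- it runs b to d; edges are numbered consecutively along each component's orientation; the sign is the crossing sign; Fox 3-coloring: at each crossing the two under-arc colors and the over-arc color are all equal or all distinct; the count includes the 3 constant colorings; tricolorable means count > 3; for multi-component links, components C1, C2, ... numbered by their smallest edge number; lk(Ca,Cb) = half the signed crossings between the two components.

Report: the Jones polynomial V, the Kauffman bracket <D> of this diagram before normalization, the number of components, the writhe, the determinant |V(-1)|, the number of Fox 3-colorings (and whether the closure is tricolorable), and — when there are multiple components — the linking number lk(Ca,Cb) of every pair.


Jones polynomial: V(x) = x + x^3 - x^4
<D> = -A^-10 + A^-6 + A^2; writhe +2
components 1, writhe +2 (8 crossings)
3-colorings: 9 of 3^8, det 3 — tricolorable
note: |V(-1)| = 3: so tricolorable, since 3 divides 3


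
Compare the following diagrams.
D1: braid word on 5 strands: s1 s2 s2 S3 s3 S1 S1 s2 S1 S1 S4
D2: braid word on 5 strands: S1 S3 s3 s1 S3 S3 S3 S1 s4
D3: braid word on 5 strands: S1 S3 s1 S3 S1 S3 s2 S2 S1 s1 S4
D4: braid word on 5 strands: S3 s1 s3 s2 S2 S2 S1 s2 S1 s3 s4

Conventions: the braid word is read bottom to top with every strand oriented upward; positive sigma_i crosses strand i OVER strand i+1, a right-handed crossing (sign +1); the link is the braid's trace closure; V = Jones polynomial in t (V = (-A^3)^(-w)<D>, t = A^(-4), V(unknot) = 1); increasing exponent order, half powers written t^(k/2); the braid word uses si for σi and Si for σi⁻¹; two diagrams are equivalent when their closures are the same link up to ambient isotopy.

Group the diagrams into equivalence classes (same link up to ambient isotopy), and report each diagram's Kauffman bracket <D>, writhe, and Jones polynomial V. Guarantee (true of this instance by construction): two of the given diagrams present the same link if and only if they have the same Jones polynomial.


classes: {D1} | {D2, D3} | {D4}
V(D1) = t^(-7/2) - t^(-5/2) - t^(-1/2) - t^(1/2) - t^(5/2) + t^(7/2)  [11 crossings, <D> = -A^-17 + A^-13 + A^-5 + A^-1 + A^7 - A^11, w = -1]
D2 (bracket A^-7 + A^-3 + A - A^9; 9 crossings at w = -3): V = t^(-9/2) - t^(-5/2) - t^(-3/2) - t^(-1/2)
V(D3) = t^(-9/2) - t^(-5/2) - t^(-3/2) - t^(-1/2)  [11 crossings, <D> = A^-13 + A^-9 + A^-5 - A^3, w = -5]
D4 (bracket A + A^5; 11 crossings at w = +1): V = -t^(-1/2) - t^(1/2)
insight: 3 classes among 4 diagrams; unequal V(t) rules out equality


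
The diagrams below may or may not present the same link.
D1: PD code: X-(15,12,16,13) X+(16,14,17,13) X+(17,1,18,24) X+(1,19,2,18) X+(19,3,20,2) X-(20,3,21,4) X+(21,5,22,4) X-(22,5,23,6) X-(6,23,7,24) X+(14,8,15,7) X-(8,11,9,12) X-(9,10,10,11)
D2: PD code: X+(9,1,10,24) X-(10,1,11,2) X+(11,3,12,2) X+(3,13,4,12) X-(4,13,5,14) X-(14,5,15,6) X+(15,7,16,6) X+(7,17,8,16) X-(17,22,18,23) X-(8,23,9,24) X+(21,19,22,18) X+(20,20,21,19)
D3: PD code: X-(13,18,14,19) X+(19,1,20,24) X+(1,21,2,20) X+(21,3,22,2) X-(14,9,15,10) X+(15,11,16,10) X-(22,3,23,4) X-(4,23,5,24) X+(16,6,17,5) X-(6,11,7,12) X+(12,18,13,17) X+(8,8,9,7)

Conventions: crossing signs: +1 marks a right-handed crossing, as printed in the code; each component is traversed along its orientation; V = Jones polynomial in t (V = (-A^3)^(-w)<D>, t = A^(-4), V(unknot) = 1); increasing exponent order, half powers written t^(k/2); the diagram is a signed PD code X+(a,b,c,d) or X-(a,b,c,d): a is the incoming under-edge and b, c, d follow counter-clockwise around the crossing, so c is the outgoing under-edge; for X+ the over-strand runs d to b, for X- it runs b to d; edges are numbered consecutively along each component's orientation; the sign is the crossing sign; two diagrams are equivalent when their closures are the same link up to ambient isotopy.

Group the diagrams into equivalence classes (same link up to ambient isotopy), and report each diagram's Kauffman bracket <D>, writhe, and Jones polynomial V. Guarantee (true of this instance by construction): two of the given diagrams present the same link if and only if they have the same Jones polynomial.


classes: {D1, D2, D3}
V(D1) = 1  [12 crossings, <D> = 1, w = 0]
D2 (bracket A^6; 12 crossings at w = +2): V = 1
D3 (bracket A^6; 12 crossings at w = +2): V = 1
note: one V(t) for all 3 diagrams — one class (guaranteed)


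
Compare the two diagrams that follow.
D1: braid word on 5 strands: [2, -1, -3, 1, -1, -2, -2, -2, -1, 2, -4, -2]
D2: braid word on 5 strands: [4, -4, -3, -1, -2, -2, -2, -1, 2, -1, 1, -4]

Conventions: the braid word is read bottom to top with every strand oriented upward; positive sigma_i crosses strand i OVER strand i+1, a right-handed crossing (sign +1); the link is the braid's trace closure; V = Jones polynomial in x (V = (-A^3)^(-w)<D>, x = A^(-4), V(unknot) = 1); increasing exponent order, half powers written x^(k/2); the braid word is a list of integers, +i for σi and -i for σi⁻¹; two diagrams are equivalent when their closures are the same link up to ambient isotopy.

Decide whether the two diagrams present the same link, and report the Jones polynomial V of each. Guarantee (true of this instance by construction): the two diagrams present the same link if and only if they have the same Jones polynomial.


same link: yes
V(D1) = -x^-6 + x^-5 - x^-4 + 2x^-3 - x^-2 + x^-1  [12 crossings, <D> = A^-14 - A^-10 + 2A^-6 - A^-2 + A^2 - A^6, w = -6]
V(D2) = -x^-6 + x^-5 - x^-4 + 2x^-3 - x^-2 + x^-1  (w -6, c 12, <D> = A^-14 - A^-10 + 2A^-6 - A^-2 + A^2 - A^6)
note: from 12 to 12 crossings by R-moves: one link, two diagrams


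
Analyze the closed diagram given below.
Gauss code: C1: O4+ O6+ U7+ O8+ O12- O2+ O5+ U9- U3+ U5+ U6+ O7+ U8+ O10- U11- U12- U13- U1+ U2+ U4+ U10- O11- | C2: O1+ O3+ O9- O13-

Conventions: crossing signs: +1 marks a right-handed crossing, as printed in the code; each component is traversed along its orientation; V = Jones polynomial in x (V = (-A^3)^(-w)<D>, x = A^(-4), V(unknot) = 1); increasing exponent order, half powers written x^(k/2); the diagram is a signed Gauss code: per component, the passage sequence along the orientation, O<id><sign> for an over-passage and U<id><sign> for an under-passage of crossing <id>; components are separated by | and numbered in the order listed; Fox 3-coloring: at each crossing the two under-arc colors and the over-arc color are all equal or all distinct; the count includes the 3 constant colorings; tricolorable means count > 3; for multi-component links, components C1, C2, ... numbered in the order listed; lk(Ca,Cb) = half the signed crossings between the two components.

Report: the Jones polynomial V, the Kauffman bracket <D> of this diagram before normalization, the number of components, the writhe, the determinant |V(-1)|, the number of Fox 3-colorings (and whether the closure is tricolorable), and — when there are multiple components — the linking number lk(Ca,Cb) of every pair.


Jones polynomial: V(x) = -x^(1/2) - x^(3/2) - x^(5/2) + x^(9/2)
<D> = -A^-9 + A^-1 + A^3 + A^7; writhe +3
components 2, writhe +3 (13 crossings)
linking number lk(C1,C2) = 0
3-colorings: 27 of 3^14, det 0 — tricolorable
note: w = +3 shifts under R1 moves; the (-A^3)^(-3) factor cancels that in V


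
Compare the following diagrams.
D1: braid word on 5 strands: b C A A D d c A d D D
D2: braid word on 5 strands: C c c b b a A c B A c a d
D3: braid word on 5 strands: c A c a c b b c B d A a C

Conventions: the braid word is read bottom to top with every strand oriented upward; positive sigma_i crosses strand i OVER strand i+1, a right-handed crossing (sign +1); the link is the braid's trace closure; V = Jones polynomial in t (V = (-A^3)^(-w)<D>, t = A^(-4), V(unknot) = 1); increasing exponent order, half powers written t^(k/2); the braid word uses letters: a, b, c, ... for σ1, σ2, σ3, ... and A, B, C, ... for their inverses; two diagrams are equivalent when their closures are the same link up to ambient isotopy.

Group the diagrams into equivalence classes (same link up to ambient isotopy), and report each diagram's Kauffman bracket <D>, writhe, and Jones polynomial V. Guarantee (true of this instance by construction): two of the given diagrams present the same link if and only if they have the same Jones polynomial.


grouping into links: {D1} | {D2, D3}
V(D1) = t^(-9/2) - t^(-5/2) - t^(-3/2) - t^(-1/2)  (w -3, c 11, <D> = A^-7 + A^-3 + A - A^9)
V(D2) = -t^(1/2) - t^(5/2) - t^(7/2) + t^(13/2)  [13 crossings, <D> = -A^-11 + A + A^5 + A^13, w = +5]
D3 (bracket -A^-11 + A + A^5 + A^13; 13 crossings at w = +5): V = -t^(1/2) - t^(5/2) - t^(7/2) + t^(13/2)
why: comparing 3 Jones polynomials yields 2 groups


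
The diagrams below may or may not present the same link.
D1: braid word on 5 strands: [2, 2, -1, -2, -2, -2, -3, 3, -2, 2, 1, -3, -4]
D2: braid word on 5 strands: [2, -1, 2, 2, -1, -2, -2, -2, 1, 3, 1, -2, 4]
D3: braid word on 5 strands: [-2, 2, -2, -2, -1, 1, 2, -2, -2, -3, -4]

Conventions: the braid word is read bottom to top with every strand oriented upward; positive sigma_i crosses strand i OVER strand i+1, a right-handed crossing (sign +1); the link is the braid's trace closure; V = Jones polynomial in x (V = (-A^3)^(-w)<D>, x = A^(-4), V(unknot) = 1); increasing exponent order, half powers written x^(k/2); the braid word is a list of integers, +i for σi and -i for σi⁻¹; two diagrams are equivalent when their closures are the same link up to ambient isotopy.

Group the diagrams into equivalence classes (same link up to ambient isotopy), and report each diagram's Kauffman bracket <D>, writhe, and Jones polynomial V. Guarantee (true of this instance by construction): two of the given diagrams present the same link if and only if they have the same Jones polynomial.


equivalence classes: {D1, D2} | {D3}
D1 (bracket A^-15 + 2A^-7 - A^-3 + A - A^5; 13 crossings at w = -3): V = x^(-7/2) - x^(-5/2) + x^(-3/2) - 2x^(-1/2) - x^(3/2)
D2 (bracket A^-3 + 2A^5 - A^9 + A^13 - A^17; 13 crossings at w = +1): V = x^(-7/2) - x^(-5/2) + x^(-3/2) - 2x^(-1/2) - x^(3/2)
D3 (bracket A^-13 + A^-9 + A^-5 - A^3; 11 crossings at w = -5): V = x^(-9/2) - x^(-5/2) - x^(-3/2) - x^(-1/2)
key observation: comparing 3 Jones polynomials yields 2 groups


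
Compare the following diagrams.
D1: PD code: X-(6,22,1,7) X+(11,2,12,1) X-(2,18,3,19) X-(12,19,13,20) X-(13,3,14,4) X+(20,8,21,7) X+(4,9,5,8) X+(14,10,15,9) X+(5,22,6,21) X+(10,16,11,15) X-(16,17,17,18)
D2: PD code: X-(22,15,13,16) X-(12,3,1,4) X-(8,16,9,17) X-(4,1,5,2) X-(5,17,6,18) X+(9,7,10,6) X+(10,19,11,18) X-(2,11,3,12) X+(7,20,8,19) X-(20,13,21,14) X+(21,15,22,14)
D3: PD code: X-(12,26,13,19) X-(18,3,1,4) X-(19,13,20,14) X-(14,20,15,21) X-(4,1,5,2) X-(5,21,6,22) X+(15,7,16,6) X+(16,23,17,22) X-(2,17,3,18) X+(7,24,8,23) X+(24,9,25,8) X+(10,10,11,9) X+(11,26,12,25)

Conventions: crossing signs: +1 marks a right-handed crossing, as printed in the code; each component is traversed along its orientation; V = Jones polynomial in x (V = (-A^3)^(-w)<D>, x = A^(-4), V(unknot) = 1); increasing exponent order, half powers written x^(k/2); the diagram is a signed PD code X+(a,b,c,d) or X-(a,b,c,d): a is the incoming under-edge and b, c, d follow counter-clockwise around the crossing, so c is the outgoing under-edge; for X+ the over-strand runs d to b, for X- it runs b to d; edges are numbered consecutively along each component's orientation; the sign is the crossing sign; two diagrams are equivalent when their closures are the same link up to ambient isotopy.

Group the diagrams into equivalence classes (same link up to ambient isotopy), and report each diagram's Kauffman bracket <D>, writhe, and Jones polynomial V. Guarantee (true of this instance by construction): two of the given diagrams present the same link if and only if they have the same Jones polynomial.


grouping into links: {D1} | {D2, D3}
V(D1) = -x^(-1/2) - x^(1/2)  (w +1, c 11, <D> = A + A^5)
V(D2) = x^(-9/2) - x^(-5/2) - x^(-3/2) - x^(-1/2)  [11 crossings, <D> = A^-7 + A^-3 + A - A^9, w = -3]
V(D3) = x^(-9/2) - x^(-5/2) - x^(-3/2) - x^(-1/2)  [13 crossings, <D> = A^-1 + A^3 + A^7 - A^15, w = -1]
why: V(x) takes 2 values over 3 diagrams, fixing the grouping


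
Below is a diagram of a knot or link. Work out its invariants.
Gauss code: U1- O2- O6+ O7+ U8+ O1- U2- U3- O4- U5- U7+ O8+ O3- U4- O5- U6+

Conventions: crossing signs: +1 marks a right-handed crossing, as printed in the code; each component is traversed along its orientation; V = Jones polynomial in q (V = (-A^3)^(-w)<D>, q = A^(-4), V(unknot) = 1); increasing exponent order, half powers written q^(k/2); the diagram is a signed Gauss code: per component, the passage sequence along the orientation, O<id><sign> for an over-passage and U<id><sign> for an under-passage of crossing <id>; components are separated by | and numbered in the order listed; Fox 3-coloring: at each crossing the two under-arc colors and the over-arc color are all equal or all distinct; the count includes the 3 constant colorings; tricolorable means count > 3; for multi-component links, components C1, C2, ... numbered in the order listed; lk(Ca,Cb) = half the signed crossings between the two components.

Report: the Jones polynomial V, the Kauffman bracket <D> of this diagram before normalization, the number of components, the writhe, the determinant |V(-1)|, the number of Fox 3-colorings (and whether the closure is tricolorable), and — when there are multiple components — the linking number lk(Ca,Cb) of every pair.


V = q^-5 - 2q^-4 + 2q^-3 - 2q^-2 + 2q^-1 - 1 + q
<D> = A^-10 - A^-6 + 2A^-2 - 2A^2 + 2A^6 - 2A^10 + A^14 (w = -2)
1 component over 8 crossings, w = -2
3 Fox colorings among 3^8, |V(-1)| = 11: not tricolorable
why: w = -2 (over 8 crossings) is diagram-only; (-A^3)^(2) removes it from V


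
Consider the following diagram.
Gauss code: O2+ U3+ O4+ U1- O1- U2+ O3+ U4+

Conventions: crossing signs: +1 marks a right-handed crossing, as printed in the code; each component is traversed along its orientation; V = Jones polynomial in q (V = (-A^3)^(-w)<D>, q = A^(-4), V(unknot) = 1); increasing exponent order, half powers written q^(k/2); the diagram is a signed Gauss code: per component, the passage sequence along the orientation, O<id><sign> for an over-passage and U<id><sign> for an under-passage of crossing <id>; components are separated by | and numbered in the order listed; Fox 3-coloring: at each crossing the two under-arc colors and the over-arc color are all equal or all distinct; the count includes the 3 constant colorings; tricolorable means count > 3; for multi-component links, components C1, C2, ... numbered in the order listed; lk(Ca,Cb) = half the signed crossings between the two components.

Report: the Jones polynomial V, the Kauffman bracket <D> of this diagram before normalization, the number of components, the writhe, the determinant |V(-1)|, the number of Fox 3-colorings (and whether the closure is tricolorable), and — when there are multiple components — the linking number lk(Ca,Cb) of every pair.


V = q + q^3 - q^4
<D> = -A^-10 + A^-6 + A^2 (w = +2)
1 component over 4 crossings, w = +2
9 Fox colorings among 3^4, |V(-1)| = 3: tricolorable
why: w = +2 (over 4 crossings) is diagram-only; (-A^3)^(-2) removes it from V


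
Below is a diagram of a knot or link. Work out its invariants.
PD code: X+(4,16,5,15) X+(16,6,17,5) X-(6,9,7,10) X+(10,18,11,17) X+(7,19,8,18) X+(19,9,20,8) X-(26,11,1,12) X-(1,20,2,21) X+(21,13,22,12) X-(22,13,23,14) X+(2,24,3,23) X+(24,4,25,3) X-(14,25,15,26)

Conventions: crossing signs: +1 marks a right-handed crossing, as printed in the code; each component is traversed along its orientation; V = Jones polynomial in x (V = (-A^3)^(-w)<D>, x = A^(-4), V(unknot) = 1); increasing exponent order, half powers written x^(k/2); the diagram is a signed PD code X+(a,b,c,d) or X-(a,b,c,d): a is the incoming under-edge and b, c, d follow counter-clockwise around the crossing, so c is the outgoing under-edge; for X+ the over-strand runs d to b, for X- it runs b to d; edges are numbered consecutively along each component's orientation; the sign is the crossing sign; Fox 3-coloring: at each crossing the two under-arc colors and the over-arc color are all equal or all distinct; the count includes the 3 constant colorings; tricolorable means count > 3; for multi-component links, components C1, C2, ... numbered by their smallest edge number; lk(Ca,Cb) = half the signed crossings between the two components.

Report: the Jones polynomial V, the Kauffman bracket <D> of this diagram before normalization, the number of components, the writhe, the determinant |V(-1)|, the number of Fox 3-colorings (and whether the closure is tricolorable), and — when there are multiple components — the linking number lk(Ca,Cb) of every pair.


V = x^-1 - 2 + 4x - 4x^2 + 5x^3 - 5x^4 + 3x^5 - 2x^6 + x^7
<D> = -A^-19 + 2A^-15 - 3A^-11 + 5A^-7 - 5A^-3 + 4A - 4A^5 + 2A^9 - A^13 (w = +3)
1 component over 13 crossings, w = +3
9 Fox colorings among 3^13, |V(-1)| = 27: tricolorable
why: w = +3 (over 13 crossings) is diagram-only; (-A^3)^(-3) removes it from V


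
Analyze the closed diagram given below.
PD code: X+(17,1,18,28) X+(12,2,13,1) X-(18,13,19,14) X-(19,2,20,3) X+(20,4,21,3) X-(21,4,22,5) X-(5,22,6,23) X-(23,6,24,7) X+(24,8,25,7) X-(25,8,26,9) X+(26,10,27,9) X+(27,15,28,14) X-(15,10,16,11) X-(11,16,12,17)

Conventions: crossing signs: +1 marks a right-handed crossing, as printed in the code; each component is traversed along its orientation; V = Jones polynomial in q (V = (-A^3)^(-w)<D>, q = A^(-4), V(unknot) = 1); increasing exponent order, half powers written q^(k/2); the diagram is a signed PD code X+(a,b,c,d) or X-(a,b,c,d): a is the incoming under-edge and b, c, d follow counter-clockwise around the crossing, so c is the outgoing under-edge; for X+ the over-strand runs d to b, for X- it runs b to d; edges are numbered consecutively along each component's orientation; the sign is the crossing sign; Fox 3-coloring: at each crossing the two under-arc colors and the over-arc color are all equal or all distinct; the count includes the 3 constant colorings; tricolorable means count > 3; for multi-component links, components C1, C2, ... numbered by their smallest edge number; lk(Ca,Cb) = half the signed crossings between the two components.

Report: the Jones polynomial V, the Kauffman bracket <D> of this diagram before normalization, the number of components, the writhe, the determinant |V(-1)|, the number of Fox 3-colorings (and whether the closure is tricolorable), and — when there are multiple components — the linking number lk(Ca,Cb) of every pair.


V = q^-5 - 2q^-4 + 2q^-3 - 2q^-2 + 2q^-1 - 1 + q
<D> = A^-10 - A^-6 + 2A^-2 - 2A^2 + 2A^6 - 2A^10 + A^14 (w = -2)
1 component over 14 crossings, w = -2
3 Fox colorings among 3^14, |V(-1)| = 11: not tricolorable
why: the span of V is 6, forcing >= 6 crossings in any diagram


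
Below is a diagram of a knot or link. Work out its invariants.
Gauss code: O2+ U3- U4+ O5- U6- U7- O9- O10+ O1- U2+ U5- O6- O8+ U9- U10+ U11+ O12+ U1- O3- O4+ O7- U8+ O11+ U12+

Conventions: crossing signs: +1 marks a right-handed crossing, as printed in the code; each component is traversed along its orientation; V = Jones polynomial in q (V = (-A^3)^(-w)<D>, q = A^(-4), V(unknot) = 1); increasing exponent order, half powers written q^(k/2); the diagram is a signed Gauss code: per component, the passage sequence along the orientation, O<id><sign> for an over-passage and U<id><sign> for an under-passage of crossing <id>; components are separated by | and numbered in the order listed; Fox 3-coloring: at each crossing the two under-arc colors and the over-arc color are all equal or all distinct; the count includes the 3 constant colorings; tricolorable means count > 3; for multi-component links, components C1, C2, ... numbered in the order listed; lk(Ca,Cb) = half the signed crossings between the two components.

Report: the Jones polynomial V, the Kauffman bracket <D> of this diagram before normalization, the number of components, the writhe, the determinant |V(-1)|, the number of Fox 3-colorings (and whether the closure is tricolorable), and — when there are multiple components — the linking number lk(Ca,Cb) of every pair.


V(q) = 1
bracket: 1, w = 0
1 component, writhe 0, over 12 crossings
det 1, colorings 3 of 3^12 — not tricolorable
observation: w = 0 (over 12 crossings) is diagram-only; (-A^3)^(0) removes it from V


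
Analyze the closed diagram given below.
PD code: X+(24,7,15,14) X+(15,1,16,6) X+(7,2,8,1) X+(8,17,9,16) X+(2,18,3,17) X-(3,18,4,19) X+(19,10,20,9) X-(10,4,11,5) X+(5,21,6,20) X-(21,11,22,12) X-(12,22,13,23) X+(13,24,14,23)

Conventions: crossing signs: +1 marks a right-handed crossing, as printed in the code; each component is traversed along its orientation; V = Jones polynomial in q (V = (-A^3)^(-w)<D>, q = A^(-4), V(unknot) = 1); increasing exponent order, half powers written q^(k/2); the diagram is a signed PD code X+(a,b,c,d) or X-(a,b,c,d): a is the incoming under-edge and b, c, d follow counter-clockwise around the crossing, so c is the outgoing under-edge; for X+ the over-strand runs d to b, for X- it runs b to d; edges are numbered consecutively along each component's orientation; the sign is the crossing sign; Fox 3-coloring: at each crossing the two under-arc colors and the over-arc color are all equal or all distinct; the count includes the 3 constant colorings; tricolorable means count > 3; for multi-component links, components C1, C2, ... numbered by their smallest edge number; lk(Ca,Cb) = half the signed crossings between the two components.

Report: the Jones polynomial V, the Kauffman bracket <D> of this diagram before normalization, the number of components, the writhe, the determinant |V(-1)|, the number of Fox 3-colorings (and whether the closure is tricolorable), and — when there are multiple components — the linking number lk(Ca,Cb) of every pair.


Jones polynomial: V(q) = q + 2q^3 + q^5
<D> = A^-8 + 2 + A^8; writhe +4
components 3, writhe +4 (12 crossings)
linking number lk(C1,C2) = 0
lk(C1,C3): +1
lk(C2,C3) = +1
3-colorings: 3 of 3^12, det 4 — not tricolorable
note: det 4 = |V(-1)|; not divisible by 3, so not tricolorable


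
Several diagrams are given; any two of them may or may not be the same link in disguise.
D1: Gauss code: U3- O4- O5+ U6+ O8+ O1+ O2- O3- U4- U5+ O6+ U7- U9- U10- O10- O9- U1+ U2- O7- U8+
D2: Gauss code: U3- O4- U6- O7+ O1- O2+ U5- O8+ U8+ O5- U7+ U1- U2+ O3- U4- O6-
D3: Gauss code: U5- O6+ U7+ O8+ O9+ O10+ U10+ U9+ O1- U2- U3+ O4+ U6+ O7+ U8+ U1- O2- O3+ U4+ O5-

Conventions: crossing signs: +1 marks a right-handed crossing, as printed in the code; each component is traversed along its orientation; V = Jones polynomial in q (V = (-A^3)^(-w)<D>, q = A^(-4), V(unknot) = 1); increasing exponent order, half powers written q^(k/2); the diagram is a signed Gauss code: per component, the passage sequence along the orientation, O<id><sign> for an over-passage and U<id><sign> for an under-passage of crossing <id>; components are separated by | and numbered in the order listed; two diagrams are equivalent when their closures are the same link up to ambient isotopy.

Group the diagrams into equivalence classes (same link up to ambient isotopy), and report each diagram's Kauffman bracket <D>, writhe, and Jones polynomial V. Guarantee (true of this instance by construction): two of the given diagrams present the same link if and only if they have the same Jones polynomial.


equivalence classes: {D1} | {D2} | {D3}
D1 (bracket A^-6; 10 crossings at w = -2): V = 1
V(D2) = -q^-4 + q^-3 + q^-1  [8 crossings, <D> = A^-2 + A^6 - A^10, w = -2]
V(D3) = q + q^3 - q^4  [10 crossings, <D> = -A^-4 + 1 + A^8, w = +4]
key observation: 3 values of V(q) split the 3 diagrams


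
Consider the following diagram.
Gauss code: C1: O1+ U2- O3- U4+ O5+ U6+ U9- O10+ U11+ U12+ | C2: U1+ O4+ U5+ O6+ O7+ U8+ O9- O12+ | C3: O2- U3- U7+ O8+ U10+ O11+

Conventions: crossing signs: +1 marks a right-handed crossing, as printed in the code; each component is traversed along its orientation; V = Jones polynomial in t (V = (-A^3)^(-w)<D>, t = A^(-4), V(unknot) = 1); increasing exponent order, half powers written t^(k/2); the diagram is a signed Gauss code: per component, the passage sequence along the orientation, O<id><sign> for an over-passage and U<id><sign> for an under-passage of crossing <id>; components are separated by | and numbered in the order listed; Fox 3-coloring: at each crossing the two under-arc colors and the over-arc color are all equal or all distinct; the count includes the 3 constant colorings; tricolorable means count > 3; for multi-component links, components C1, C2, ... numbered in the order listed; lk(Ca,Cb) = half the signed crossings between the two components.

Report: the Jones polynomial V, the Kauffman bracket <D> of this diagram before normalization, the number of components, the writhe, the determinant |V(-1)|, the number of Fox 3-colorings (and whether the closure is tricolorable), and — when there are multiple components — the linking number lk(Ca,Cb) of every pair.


V(t) = -t + 5t^2 - 8t^3 + 14t^4 - 16t^5 + 18t^6 - 16t^7 + 13t^8 - 8t^9 + 4t^10 - t^11
bracket: -A^-26 + 4A^-22 - 8A^-18 + 13A^-14 - 16A^-10 + 18A^-6 - 16A^-2 + 14A^2 - 8A^6 + 5A^10 - A^14, w = +6
3 components, writhe +6, over 12 crossings
lk(C1,C2) = +2
linking number lk(C1,C3) = 0
lk(C2,C3): +1
det 104, colorings 3 of 3^12 — not tricolorable
observation: |V(-1)| = 104: so not tricolorable, since 3 does not divide 104


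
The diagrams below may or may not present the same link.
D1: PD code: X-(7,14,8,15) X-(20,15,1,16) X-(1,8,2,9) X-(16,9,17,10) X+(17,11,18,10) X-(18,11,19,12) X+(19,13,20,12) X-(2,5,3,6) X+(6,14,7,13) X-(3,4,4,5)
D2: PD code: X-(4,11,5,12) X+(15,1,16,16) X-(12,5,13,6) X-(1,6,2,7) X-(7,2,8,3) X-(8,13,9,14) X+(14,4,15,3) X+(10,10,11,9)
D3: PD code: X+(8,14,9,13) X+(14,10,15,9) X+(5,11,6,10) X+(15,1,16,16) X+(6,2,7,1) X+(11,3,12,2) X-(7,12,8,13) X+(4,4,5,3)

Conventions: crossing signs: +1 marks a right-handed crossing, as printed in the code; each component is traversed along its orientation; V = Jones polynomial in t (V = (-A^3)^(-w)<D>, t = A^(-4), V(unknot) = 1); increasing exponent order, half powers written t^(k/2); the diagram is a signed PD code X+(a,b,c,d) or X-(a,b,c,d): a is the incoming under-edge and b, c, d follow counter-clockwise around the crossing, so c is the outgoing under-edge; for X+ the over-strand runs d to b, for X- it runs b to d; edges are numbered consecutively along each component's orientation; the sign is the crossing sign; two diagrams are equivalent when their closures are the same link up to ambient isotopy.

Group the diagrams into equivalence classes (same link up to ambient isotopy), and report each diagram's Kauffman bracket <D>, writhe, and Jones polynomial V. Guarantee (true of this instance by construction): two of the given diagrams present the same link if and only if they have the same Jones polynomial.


grouping into links: {D1} | {D2} | {D3}
V(D1) = 1  (w -4, c 10, <D> = A^-12)
D2 (bracket A^-2 - A^2 + 2A^6 - A^10 + A^14 - A^18; 8 crossings at w = -2): V = -t^-6 + t^-5 - t^-4 + 2t^-3 - t^-2 + t^-1
D3 (bracket -A^2 + A^6 + A^14; 8 crossings at w = +6): V = t + t^3 - t^4
why: comparing 3 Jones polynomials yields 3 groups


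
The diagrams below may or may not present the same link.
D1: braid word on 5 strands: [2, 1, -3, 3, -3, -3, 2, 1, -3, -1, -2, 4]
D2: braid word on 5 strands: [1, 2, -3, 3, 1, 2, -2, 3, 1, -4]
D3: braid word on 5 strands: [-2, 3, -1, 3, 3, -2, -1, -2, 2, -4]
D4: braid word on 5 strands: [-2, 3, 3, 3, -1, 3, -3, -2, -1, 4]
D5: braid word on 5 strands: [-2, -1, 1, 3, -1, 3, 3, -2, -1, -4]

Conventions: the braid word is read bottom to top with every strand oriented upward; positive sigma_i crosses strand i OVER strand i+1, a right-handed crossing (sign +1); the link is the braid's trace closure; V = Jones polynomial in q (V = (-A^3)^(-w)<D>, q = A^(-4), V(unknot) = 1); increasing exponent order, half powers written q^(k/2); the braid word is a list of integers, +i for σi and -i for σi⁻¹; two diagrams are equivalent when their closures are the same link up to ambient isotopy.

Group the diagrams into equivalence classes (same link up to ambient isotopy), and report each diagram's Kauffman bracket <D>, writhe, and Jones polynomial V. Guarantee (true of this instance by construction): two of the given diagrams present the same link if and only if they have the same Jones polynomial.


equivalence classes: {D1} | {D2} | {D3, D4, D5}
D1 (bracket A^4 + A^12 - A^16; 12 crossings at w = 0): V = -q^-4 + q^-3 + q^-1
V(D2) = q + q^3 - q^4  [10 crossings, <D> = -A^-4 + 1 + A^8, w = +4]
V(D3) = -q^-3 + q^-2 - q^-1 + 3 - q + q^2 - q^3  (w -2, c 10, <D> = -A^-18 + A^-14 - A^-10 + 3A^-6 - A^-2 + A^2 - A^6)
V(D4) = -q^-3 + q^-2 - q^-1 + 3 - q + q^2 - q^3  (w 0, c 10, <D> = -A^-12 + A^-8 - A^-4 + 3 - A^4 + A^8 - A^12)
V(D5) = -q^-3 + q^-2 - q^-1 + 3 - q + q^2 - q^3  [10 crossings, <D> = -A^-18 + A^-14 - A^-10 + 3A^-6 - A^-2 + A^2 - A^6, w = -2]
observation: 3 values of V(q) split the 5 diagrams


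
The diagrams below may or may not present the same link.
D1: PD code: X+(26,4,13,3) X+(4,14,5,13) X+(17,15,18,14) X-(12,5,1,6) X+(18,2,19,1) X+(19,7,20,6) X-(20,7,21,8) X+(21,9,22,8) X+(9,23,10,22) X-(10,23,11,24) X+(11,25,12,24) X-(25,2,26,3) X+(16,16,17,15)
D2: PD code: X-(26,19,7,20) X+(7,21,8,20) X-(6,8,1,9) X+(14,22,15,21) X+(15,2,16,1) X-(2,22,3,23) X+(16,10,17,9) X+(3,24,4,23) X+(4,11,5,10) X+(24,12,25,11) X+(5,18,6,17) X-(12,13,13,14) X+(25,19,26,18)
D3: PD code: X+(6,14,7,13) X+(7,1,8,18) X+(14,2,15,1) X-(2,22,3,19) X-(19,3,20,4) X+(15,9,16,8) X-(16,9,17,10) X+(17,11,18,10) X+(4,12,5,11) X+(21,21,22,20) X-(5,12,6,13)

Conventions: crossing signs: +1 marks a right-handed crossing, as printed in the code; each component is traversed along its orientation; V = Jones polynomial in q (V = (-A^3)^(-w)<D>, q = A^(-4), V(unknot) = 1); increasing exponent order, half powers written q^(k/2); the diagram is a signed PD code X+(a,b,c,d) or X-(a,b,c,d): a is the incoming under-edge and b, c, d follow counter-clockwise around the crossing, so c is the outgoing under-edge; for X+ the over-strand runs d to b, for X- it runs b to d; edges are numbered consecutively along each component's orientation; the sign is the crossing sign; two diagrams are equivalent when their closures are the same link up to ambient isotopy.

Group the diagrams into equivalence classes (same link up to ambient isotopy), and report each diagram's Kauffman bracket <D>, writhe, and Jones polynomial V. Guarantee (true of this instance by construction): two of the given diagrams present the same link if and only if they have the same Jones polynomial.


grouping into links: {D1} | {D2} | {D3}
V(D1) = -q^(1/2) + q^(3/2) - q^(5/2) - q^(9/2)  (w +5, c 13, <D> = A^-3 + A^5 - A^9 + A^13)
D2 (bracket -A^-11 + A^-7 - A^-3 + 2A + A^9; 13 crossings at w = +5): V = -q^(3/2) - 2q^(7/2) + q^(9/2) - q^(11/2) + q^(13/2)
D3 (bracket -A^-5 + A^-1 - A^3 + 2A^7 + A^15; 11 crossings at w = +3): V = -q^(-3/2) - 2q^(1/2) + q^(3/2) - q^(5/2) + q^(7/2)
why: comparing 3 Jones polynomials yields 3 groups


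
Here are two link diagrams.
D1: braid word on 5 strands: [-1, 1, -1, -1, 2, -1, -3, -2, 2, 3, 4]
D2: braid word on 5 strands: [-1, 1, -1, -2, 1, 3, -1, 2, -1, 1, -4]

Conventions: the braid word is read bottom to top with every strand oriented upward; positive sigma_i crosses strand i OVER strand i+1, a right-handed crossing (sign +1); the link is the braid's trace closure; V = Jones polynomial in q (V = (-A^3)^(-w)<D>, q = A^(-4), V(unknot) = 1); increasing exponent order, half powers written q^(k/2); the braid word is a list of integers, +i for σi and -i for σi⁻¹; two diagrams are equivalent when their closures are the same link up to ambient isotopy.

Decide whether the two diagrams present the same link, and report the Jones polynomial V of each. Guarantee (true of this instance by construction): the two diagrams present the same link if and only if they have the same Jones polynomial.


same link: no
V(D1) = q^(-9/2) - q^(-5/2) - q^(-3/2) - q^(-1/2)  [11 crossings, <D> = A^-1 + A^3 + A^7 - A^15, w = -1]
D2 (bracket A^-5 + A^-1; 11 crossings at w = -1): V = -q^(-1/2) - q^(1/2)
note: V(q) takes 2 values over 2 diagrams, fixing the grouping
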